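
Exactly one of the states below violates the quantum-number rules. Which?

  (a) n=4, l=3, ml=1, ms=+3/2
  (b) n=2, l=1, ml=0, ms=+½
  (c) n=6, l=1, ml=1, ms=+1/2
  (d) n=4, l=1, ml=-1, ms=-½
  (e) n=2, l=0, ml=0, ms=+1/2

(a) has ms = +3/2, but an electron's spin must be ±1/2.
The remaining sets (b), (c), (d), (e) satisfy all four rules.

(a)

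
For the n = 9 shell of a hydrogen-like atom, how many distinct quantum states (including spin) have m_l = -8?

The n = 9 shell has l = 0 through 8; check each.
Per l-value: l=8 → 1.
Orbitals: 1. Each orbital carries two spin states, so 1 × 2 = 2 states.

2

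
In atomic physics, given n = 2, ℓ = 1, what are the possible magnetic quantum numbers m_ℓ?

-1, 0, 1

m_ℓ takes every integer from −ℓ to +ℓ. With ℓ = 1 that gives the 3 values -1, 0, 1.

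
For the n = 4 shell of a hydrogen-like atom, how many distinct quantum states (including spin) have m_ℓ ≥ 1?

The n = 4 shell has ℓ = 0 through 3; check each.
Per ℓ-value: ℓ=1 → 1; ℓ=2 → 2; ℓ=3 → 3.
Orbitals: 1 + 2 + 3 = 6. Each orbital carries two spin states, so 6 × 2 = 12 states.

12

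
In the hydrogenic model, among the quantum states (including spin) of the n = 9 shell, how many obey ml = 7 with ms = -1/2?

The (l, ml) pairs meeting ml = 7 give: l=7 → 1; l=8 → 1.
Orbitals: 1 + 1 = 2. With ms fixed to a single value there is one state per orbital, giving 2 states.

2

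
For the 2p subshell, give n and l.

n = 2, l = 1

The leading integer gives n = 2; the letter 'p' means l = 1.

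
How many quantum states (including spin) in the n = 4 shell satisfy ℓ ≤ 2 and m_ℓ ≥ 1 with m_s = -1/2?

3

The (ℓ, m_ℓ) pairs meeting ℓ ≤ 2 and m_ℓ ≥ 1 give: ℓ=1 → 1; ℓ=2 → 2.
Orbitals: 1 + 2 = 3. With m_s fixed to a single value there is one state per orbital, giving 3 states.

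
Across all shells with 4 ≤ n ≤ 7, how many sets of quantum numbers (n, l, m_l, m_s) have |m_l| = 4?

Count contributing orbitals for each principal shell:
n=5 → 2; n=6 → 4; n=7 → 6.
Orbitals: 2 + 4 + 6 = 12. Including both spin states (m_s = ±1/2) gives 2 × 12 = 24 states.

24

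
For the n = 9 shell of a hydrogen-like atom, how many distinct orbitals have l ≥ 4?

Go through l = 0, …, 8 (the values permitted for n = 9).
Orbitals with l ≥ 4, by l: l=4 → 9; l=5 → 11; l=6 → 13; l=7 → 15; l=8 → 17.
Total orbitals: 9 + 11 + 13 + 15 + 17 = 65.

65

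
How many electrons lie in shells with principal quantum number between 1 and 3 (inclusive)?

28

Shell n has n² orbitals: 1²=1 + 2²=4 + 3²=9 = 14 orbitals.
Two spin states per orbital: 2 × 14 = 28 electrons.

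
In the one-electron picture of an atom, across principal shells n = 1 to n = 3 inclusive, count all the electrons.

28

Shell n has n² orbitals: 1²=1 + 2²=4 + 3²=9 = 14 orbitals.
Two spin states per orbital: 2 × 14 = 28 electrons.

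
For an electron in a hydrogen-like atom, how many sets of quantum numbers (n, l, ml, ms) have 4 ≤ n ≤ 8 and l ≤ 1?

40

For each n in the range, tally the orbitals obeying l ≤ 1:
n=4 → 4; n=5 → 4; n=6 → 4; n=7 → 4; n=8 → 4.
Orbitals: 4 + 4 + 4 + 4 + 4 = 20. Including both spin states (ms = ±1/2) gives 2 × 20 = 40 states.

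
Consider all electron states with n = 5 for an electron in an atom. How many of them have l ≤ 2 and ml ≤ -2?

Orbitals with l ≤ 2 and ml ≤ -2, by l: l=2 → 1.
Orbitals: 1. Each orbital carries two spin states, so 1 × 2 = 2 states.

2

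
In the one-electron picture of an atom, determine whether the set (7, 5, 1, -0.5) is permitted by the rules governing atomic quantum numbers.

n = 7 is a positive integer. l = 5 satisfies 0 ≤ l ≤ n−1 = 6. ml = 1 lies in the range −l … +l (here −5 … 5). ms = -1/2 is one of ±1/2.
All four constraints are satisfied.

Allowed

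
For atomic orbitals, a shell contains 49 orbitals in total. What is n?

n = 7

n² = 49 ⇒ n = 7.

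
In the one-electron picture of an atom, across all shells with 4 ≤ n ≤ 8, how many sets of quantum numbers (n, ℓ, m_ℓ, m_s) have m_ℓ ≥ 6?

For each n in the range, tally the orbitals obeying m_ℓ ≥ 6:
n=7 → 1; n=8 → 3.
Orbitals: 1 + 3 = 4. Including both spin states (m_s = ±1/2) gives 2 × 4 = 8 states.

8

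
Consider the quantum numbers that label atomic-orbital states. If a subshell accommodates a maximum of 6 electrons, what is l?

l = 1

2(2l+1) = 6 ⇒ 2l+1 = 3 ⇒ l = 1.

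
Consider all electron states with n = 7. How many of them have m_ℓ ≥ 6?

With n = 7 the allowed ℓ are 0, 1, …, 6.
The (ℓ, m_ℓ) pairs meeting m_ℓ ≥ 6 give: ℓ=6 → 1.
Orbitals: 1. Each orbital carries two spin states, so 1 × 2 = 2 states.

2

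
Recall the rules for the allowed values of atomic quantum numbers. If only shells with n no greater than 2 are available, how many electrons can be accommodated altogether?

Total orbitals = 1² + 2² = 5. Doubling for spin gives 10 electrons.

10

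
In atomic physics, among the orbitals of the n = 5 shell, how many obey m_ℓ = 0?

The n = 5 shell has ℓ = 0 through 4; check each.
Contributions: ℓ=0 → 1; ℓ=1 → 1; ℓ=2 → 1; ℓ=3 → 1; ℓ=4 → 1.
Total orbitals: 1 + 1 + 1 + 1 + 1 = 5.

5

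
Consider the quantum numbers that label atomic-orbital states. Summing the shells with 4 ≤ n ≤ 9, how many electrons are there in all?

Shell n has n² orbitals: 4²=16 + 5²=25 + 6²=36 + 7²=49 + 8²=64 + 9²=81 = 271 orbitals.
Two spin states per orbital: 2 × 271 = 542 electrons.

542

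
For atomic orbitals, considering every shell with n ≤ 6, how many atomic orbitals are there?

91

Total orbitals = 1² + 2² + 3² + 4² + 5² + 6² = 91.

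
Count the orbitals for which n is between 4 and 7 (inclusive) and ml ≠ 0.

Work shell by shell — for each n, count the (l, ml) pairs that satisfy ml ≠ 0:
n=4 → 12; n=5 → 20; n=6 → 30; n=7 → 42.
Total orbitals: 12 + 20 + 30 + 42 = 104.

104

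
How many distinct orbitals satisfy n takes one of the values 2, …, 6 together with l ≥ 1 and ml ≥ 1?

Count contributing orbitals for each principal shell:
n=2 → 1; n=3 → 3; n=4 → 6; n=5 → 10; n=6 → 15.
Total orbitals: 1 + 3 + 6 + 10 + 15 = 35.

35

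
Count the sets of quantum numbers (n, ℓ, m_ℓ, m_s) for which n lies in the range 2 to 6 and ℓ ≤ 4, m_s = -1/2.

Work shell by shell — for each n, count the (ℓ, m_ℓ) pairs that satisfy ℓ ≤ 4:
n=2 → 4; n=3 → 9; n=4 → 16; n=5 → 25; n=6 → 25.
Orbitals: 4 + 9 + 16 + 25 + 25 = 79. With m_s fixed to -1/2 there is one state per orbital, so 79 states.

79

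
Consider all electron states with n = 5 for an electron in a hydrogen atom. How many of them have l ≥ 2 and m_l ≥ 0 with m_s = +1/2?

12

The (l, m_l) pairs meeting l ≥ 2 and m_l ≥ 0 give: l=2 → 3; l=3 → 4; l=4 → 5.
Orbitals: 3 + 4 + 5 = 12. With m_s fixed to a single value there is one state per orbital, giving 12 states.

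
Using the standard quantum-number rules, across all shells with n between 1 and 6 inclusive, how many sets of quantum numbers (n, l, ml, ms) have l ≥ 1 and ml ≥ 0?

Count contributing orbitals for each principal shell:
n=2 → 2; n=3 → 5; n=4 → 9; n=5 → 14; n=6 → 20.
Orbitals: 2 + 5 + 9 + 14 + 20 = 50. Including both spin states (ms = ±1/2) gives 2 × 50 = 100 states.

100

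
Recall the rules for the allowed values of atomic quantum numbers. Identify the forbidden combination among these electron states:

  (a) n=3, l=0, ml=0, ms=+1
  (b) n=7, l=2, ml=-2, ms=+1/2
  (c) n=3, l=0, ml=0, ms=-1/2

(a)

(a) has ms = +1, but an electron's spin must be ±1/2.
The remaining sets (b), (c) satisfy all four rules.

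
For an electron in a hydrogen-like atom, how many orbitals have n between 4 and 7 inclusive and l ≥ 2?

Go shell by shell, enumerating (l, ml) with l ≥ 2:
n=4 → 12; n=5 → 21; n=6 → 32; n=7 → 45.
Total orbitals: 12 + 21 + 32 + 45 = 110.

110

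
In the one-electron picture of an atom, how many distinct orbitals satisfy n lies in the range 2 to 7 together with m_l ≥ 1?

Work shell by shell — for each n, count the (l, m_l) pairs that satisfy m_l ≥ 1:
n=2 → 1; n=3 → 3; n=4 → 6; n=5 → 10; n=6 → 15; n=7 → 21.
Total orbitals: 1 + 3 + 6 + 10 + 15 + 21 = 56.

56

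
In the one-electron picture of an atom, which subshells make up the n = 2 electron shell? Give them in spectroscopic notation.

For n = 2, l runs from 0 to 1. In spectroscopic notation l = 0,1,2,… ↔ s,p,d,f,g,h,i, so the subshells are 2s, 2p.

2s, 2p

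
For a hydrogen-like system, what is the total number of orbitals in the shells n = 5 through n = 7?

110

Shell n has n² orbitals: 5²=25 + 6²=36 + 7²=49 = 110 orbitals.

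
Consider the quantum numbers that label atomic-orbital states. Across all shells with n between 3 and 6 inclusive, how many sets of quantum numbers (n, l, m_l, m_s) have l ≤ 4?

150

Count contributing orbitals for each principal shell:
n=3 → 9; n=4 → 16; n=5 → 25; n=6 → 25.
Orbitals: 9 + 16 + 25 + 25 = 75. Including both spin states (m_s = ±1/2) gives 2 × 75 = 150 states.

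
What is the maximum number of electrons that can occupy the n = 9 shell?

A shell holds 2n² electrons: 2 × 9² = 2 × 81 = 162.

162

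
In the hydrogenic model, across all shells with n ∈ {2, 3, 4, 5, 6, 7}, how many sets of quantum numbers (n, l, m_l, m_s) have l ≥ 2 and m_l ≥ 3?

Go shell by shell, enumerating (l, m_l) with l ≥ 2 and m_l ≥ 3:
n=4 → 1; n=5 → 3; n=6 → 6; n=7 → 10.
Orbitals: 1 + 3 + 6 + 10 = 20. Including both spin states (m_s = ±1/2) gives 2 × 20 = 40 states.

40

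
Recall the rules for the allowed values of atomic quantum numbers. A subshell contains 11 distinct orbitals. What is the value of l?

l = 5 (h)

2l+1 = 11 gives l = 5.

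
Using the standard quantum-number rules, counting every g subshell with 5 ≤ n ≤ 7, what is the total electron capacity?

A g subshell (l = 4) exists for every n ≥ 5, so shells n = 5, 6, 7 each contribute one — 3 subshells.
Since each g subshell holds 2(2·4+1) = 18 electrons, the total is 3 × 18 = 54.

54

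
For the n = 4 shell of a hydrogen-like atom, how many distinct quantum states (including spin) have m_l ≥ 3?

2

For n = 4, l ranges over 0 … 3.
Orbitals with m_l ≥ 3, by l: l=3 → 1.
Orbitals: 1. Each orbital carries two spin states, so 1 × 2 = 2 states.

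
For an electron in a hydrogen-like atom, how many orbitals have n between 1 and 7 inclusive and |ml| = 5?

Treat each shell separately and count matching orbitals:
n=6 → 2; n=7 → 4.
Total orbitals: 2 + 4 = 6.

6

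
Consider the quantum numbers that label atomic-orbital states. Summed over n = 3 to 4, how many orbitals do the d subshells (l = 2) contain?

A d subshell (l = 2) exists for every n ≥ 3, so shells n = 3, 4 each contribute one — 2 subshells.
Since each d subshell has 2·2+1 = 5 orbitals, the total is 2 × 5 = 10.

10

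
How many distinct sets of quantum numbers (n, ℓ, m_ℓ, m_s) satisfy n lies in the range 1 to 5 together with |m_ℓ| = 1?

Work shell by shell — for each n, count the (ℓ, m_ℓ) pairs that satisfy |m_ℓ| = 1:
n=2 → 2; n=3 → 4; n=4 → 6; n=5 → 8.
Orbitals: 2 + 4 + 6 + 8 = 20. Including both spin states (m_s = ±1/2) gives 2 × 20 = 40 states.

40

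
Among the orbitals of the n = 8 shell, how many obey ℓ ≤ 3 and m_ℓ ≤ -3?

The (ℓ, m_ℓ) pairs meeting ℓ ≤ 3 and m_ℓ ≤ -3 give: ℓ=3 → 1.
Total orbitals: 1.

1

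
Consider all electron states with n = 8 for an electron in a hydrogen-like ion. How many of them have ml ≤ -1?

56

For n = 8, l ranges over 0 … 7.
The (l, ml) pairs meeting ml ≤ -1 give: l=1 → 1; l=2 → 2; l=3 → 3; l=4 → 4; l=5 → 5; l=6 → 6; l=7 → 7.
Orbitals: 1 + 2 + 3 + 4 + 5 + 6 + 7 = 28. Each orbital carries two spin states, so 28 × 2 = 56 states.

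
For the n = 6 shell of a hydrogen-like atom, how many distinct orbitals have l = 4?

Orbitals with l = 4, by l: l=4 → 9.
Total orbitals: 9.

9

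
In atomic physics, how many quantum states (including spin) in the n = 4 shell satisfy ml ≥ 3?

2

The n = 4 shell has l = 0 through 3; check each.
The (l, ml) pairs meeting ml ≥ 3 give: l=3 → 1.
Orbitals: 1. Each orbital carries two spin states, so 1 × 2 = 2 states.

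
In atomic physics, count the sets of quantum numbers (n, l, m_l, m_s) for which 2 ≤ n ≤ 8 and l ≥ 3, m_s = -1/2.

145

Work shell by shell — for each n, count the (l, m_l) pairs that satisfy l ≥ 3:
n=4 → 7; n=5 → 16; n=6 → 27; n=7 → 40; n=8 → 55.
Orbitals: 7 + 16 + 27 + 40 + 55 = 145. With m_s fixed to -1/2 there is one state per orbital, so 145 states.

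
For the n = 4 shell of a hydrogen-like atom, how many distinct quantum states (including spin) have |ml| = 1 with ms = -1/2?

6

The n = 4 shell has l = 0 through 3; check each.
Orbitals with |ml| = 1, by l: l=1 → 2; l=2 → 2; l=3 → 2.
Orbitals: 2 + 2 + 2 = 6. With ms fixed to a single value there is one state per orbital, giving 6 states.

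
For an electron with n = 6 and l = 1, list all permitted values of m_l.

m_l takes every integer from −l to +l. With l = 1 that gives the 3 values -1, 0, 1.

-1, 0, 1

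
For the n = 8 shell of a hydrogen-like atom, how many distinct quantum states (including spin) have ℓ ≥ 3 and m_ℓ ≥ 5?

For n = 8, ℓ ranges over 0 … 7.
Per ℓ-value: ℓ=5 → 1; ℓ=6 → 2; ℓ=7 → 3.
Orbitals: 1 + 2 + 3 = 6. Each orbital carries two spin states, so 6 × 2 = 12 states.

12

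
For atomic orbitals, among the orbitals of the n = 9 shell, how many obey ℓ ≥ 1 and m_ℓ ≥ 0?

44

With n = 9 the allowed ℓ are 0, 1, …, 8.
Per ℓ-value: ℓ=1 → 2; ℓ=2 → 3; ℓ=3 → 4; ℓ=4 → 5; ℓ=5 → 6; ℓ=6 → 7; ℓ=7 → 8; ℓ=8 → 9.
Total orbitals: 2 + 3 + 4 + 5 + 6 + 7 + 8 + 9 = 44.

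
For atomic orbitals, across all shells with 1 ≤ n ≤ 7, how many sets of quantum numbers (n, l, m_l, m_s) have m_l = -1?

Go shell by shell, enumerating (l, m_l) with m_l = -1:
n=2 → 1; n=3 → 2; n=4 → 3; n=5 → 4; n=6 → 5; n=7 → 6.
Orbitals: 1 + 2 + 3 + 4 + 5 + 6 = 21. Including both spin states (m_s = ±1/2) gives 2 × 21 = 42 states.

42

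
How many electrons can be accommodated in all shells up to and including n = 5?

Total orbitals = 1² + 2² + 3² + 4² + 5² = 55. Doubling for spin gives 110 electrons.

110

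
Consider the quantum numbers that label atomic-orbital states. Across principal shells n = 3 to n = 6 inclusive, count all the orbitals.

Shell n has n² orbitals: 3²=9 + 4²=16 + 5²=25 + 6²=36 = 86 orbitals.

86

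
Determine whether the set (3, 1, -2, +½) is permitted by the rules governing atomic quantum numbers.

The magnetic quantum number must satisfy −l ≤ ml ≤ l. With l = 1, ml can only be -1, 0, 1, so ml = -2 is forbidden.

Not allowed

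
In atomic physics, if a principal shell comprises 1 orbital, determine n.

n² = 1 ⇒ n = 1.

n = 1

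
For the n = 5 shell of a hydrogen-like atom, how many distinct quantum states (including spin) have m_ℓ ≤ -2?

For n = 5, ℓ ranges over 0 … 4.
Per ℓ-value: ℓ=2 → 1; ℓ=3 → 2; ℓ=4 → 3.
Orbitals: 1 + 2 + 3 = 6. Each orbital carries two spin states, so 6 × 2 = 12 states.

12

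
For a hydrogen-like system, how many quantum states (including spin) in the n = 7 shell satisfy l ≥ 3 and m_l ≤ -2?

With n = 7 the allowed l are 0, 1, …, 6.
Contributions: l=3 → 2; l=4 → 3; l=5 → 4; l=6 → 5.
Orbitals: 2 + 3 + 4 + 5 = 14. Each orbital carries two spin states, so 14 × 2 = 28 states.

28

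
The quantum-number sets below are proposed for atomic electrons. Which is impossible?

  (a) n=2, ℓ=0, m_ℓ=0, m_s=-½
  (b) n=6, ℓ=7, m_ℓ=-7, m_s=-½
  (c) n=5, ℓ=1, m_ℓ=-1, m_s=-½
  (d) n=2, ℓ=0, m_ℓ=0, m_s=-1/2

(b) has ℓ = 7 ≥ n = 6, violating 0 ≤ ℓ ≤ n−1.
The remaining sets (a), (c), (d) satisfy all four rules.

(b)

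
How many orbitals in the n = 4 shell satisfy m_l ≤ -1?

6

The n = 4 shell has l = 0 through 3; check each.
Per l-value: l=1 → 1; l=2 → 2; l=3 → 3.
Total orbitals: 1 + 2 + 3 = 6.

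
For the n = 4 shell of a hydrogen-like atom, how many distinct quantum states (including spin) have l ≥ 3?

14

With n = 4 the allowed l are 0, 1, …, 3.
The (l, ml) pairs meeting l ≥ 3 give: l=3 → 7.
Orbitals: 7. Each orbital carries two spin states, so 7 × 2 = 14 states.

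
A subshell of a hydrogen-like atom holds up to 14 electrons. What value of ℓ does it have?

ℓ = 3 (f)

2(2ℓ+1) = 14 ⇒ 2ℓ+1 = 7 ⇒ ℓ = 3.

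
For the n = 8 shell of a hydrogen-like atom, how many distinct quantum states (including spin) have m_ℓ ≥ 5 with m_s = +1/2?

6

For n = 8, ℓ ranges over 0 … 7.
Per ℓ-value: ℓ=5 → 1; ℓ=6 → 2; ℓ=7 → 3.
Orbitals: 1 + 2 + 3 = 6. With m_s fixed to a single value there is one state per orbital, giving 6 states.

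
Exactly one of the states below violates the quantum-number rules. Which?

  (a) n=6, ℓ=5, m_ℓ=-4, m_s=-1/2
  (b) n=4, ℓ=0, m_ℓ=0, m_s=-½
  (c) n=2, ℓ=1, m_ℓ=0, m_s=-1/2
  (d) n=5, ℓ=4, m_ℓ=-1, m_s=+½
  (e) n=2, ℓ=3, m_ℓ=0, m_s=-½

(e) has ℓ = 3 ≥ n = 2, violating 0 ≤ ℓ ≤ n−1.
The remaining sets (a), (b), (c), (d) satisfy all four rules.

(e)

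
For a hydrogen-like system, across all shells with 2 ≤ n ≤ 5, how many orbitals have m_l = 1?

Count contributing orbitals for each principal shell:
n=2 → 1; n=3 → 2; n=4 → 3; n=5 → 4.
Total orbitals: 1 + 2 + 3 + 4 = 10.

10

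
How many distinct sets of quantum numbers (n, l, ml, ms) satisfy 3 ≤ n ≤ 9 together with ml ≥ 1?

238

Go shell by shell, enumerating (l, ml) with ml ≥ 1:
n=3 → 3; n=4 → 6; n=5 → 10; n=6 → 15; n=7 → 21; n=8 → 28; n=9 → 36.
Orbitals: 3 + 6 + 10 + 15 + 21 + 28 + 36 = 119. Including both spin states (ms = ±1/2) gives 2 × 119 = 238 states.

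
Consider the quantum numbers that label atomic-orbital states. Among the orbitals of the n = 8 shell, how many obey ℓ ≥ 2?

For n = 8, ℓ ranges over 0 … 7.
The (ℓ, m_ℓ) pairs meeting ℓ ≥ 2 give: ℓ=2 → 5; ℓ=3 → 7; ℓ=4 → 9; ℓ=5 → 11; ℓ=6 → 13; ℓ=7 → 15.
Total orbitals: 5 + 7 + 9 + 11 + 13 + 15 = 60.

60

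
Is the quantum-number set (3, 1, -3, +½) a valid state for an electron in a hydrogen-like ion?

Not allowed

The magnetic quantum number must satisfy −l ≤ ml ≤ l. With l = 1, ml can only be -1, 0, 1, so ml = -3 is forbidden.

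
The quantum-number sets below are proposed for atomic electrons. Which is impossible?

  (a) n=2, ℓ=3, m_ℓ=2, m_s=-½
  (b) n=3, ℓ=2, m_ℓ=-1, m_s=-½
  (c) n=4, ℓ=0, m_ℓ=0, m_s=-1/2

(a)

(a) has ℓ = 3 ≥ n = 2, violating 0 ≤ ℓ ≤ n−1.
The remaining sets (b), (c) satisfy all four rules.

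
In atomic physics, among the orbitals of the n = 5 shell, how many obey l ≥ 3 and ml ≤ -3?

3

The n = 5 shell has l = 0 through 4; check each.
The (l, ml) pairs meeting l ≥ 3 and ml ≤ -3 give: l=3 → 1; l=4 → 2.
Total orbitals: 1 + 2 = 3.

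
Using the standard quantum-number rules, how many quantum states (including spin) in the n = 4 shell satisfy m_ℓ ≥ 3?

With n = 4 the allowed ℓ are 0, 1, …, 3.
Orbitals with m_ℓ ≥ 3, by ℓ: ℓ=3 → 1.
Orbitals: 1. Each orbital carries two spin states, so 1 × 2 = 2 states.

2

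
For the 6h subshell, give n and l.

The leading integer gives n = 6; the letter 'h' means l = 5.

n = 6, l = 5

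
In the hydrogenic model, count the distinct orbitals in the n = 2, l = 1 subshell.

A subshell has 2l+1 orbitals; with l = 1, that's 3.

3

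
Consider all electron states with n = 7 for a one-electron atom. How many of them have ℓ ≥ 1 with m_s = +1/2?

48

Go through ℓ = 0, …, 6 (the values permitted for n = 7).
The (ℓ, m_ℓ) pairs meeting ℓ ≥ 1 give: ℓ=1 → 3; ℓ=2 → 5; ℓ=3 → 7; ℓ=4 → 9; ℓ=5 → 11; ℓ=6 → 13.
Orbitals: 3 + 5 + 7 + 9 + 11 + 13 = 48. With m_s fixed to a single value there is one state per orbital, giving 48 states.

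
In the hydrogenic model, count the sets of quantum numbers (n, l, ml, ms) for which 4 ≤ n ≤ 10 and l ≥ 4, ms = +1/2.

Work shell by shell — for each n, count the (l, ml) pairs that satisfy l ≥ 4:
n=5 → 9; n=6 → 20; n=7 → 33; n=8 → 48; n=9 → 65; n=10 → 84.
Orbitals: 9 + 20 + 33 + 48 + 65 + 84 = 259. With ms fixed to +1/2 there is one state per orbital, so 259 states.

259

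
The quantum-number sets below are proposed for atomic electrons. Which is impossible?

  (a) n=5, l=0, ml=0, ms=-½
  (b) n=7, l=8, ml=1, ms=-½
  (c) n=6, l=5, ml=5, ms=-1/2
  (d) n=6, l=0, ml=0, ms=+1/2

(b) has l = 8 ≥ n = 7, violating 0 ≤ l ≤ n−1.
The remaining sets (a), (c), (d) satisfy all four rules.

(b)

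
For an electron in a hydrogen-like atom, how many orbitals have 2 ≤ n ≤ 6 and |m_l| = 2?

Count contributing orbitals for each principal shell:
n=3 → 2; n=4 → 4; n=5 → 6; n=6 → 8.
Total orbitals: 2 + 4 + 6 + 8 = 20.

20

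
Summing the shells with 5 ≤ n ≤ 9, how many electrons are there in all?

510

Shell n has n² orbitals: 5²=25 + 6²=36 + 7²=49 + 8²=64 + 9²=81 = 255 orbitals.
Two spin states per orbital: 2 × 255 = 510 electrons.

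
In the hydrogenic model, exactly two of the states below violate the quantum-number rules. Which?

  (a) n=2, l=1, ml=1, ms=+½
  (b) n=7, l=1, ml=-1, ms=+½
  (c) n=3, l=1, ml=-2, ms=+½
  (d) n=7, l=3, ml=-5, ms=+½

(c) has |ml| = 2 > l = 1, violating −l ≤ ml ≤ l.
(d) has |ml| = 5 > l = 3, violating −l ≤ ml ≤ l.
The remaining sets (a), (b) satisfy all four rules.

(c) and (d)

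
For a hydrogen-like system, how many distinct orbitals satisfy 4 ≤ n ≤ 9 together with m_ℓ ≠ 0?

Count contributing orbitals for each principal shell:
n=4 → 12; n=5 → 20; n=6 → 30; n=7 → 42; n=8 → 56; n=9 → 72.
Total orbitals: 12 + 20 + 30 + 42 + 56 + 72 = 232.

232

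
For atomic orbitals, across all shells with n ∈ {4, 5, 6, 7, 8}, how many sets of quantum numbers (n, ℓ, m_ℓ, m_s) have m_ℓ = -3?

30

For each n in the range, tally the orbitals obeying m_ℓ = -3:
n=4 → 1; n=5 → 2; n=6 → 3; n=7 → 4; n=8 → 5.
Orbitals: 1 + 2 + 3 + 4 + 5 = 15. Including both spin states (m_s = ±1/2) gives 2 × 15 = 30 states.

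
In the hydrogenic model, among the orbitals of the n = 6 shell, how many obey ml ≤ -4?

3

For n = 6, l ranges over 0 … 5.
Per l-value: l=4 → 1; l=5 → 2.
Total orbitals: 1 + 2 = 3.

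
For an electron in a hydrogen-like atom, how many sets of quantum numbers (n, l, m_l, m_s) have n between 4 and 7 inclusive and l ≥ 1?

244

For each n in the range, tally the orbitals obeying l ≥ 1:
n=4 → 15; n=5 → 24; n=6 → 35; n=7 → 48.
Orbitals: 15 + 24 + 35 + 48 = 122. Including both spin states (m_s = ±1/2) gives 2 × 122 = 244 states.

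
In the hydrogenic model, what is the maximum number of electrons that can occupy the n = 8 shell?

128

A shell holds 2n² electrons: 2 × 8² = 2 × 64 = 128.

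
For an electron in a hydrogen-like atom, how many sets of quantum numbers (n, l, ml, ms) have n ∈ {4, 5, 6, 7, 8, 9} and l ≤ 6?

For each n in the range, tally the orbitals obeying l ≤ 6:
n=4 → 16; n=5 → 25; n=6 → 36; n=7 → 49; n=8 → 49; n=9 → 49.
Orbitals: 16 + 25 + 36 + 49 + 49 + 49 = 224. Including both spin states (ms = ±1/2) gives 2 × 224 = 448 states.

448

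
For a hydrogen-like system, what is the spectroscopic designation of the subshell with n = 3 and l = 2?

3d

l = 2 corresponds to the letter 'd', so the subshell is 3d.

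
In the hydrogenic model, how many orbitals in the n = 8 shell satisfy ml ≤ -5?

For n = 8, l ranges over 0 … 7.
Orbitals with ml ≤ -5, by l: l=5 → 1; l=6 → 2; l=7 → 3.
Total orbitals: 1 + 2 + 3 = 6.

6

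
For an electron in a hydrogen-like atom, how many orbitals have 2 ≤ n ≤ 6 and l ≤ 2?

Work shell by shell — for each n, count the (l, ml) pairs that satisfy l ≤ 2:
n=2 → 4; n=3 → 9; n=4 → 9; n=5 → 9; n=6 → 9.
Total orbitals: 4 + 9 + 9 + 9 + 9 = 40.

40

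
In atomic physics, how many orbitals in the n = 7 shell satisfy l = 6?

The n = 7 shell has l = 0 through 6; check each.
Contributions: l=6 → 13.
Total orbitals: 13.

13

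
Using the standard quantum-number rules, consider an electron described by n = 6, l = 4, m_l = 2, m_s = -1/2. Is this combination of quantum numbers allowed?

n = 6 is a positive integer. l = 4 satisfies 0 ≤ l ≤ n−1 = 5. m_l = 2 lies in the range −l … +l (here −4 … 4). m_s = -1/2 is one of ±1/2.
All four constraints are satisfied.

Valid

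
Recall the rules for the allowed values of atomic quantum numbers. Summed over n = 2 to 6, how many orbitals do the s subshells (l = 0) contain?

5

An s subshell (l = 0) exists for every n ≥ 1, so shells n = 2, 3, 4, 5, 6 each contribute one — 5 subshells.
Since each s subshell has 2·0+1 = 1 orbital, the total is 5 × 1 = 5.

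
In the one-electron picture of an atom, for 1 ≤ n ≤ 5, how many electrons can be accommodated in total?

Total orbitals = 1² + 2² + 3² + 4² + 5² = 55. Doubling for spin gives 110 electrons.

110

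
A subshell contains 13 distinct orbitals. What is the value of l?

2l+1 = 13 gives l = 6.

l = 6 (i)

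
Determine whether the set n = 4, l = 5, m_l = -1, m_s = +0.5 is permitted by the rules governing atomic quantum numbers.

The orbital quantum number must satisfy 0 ≤ l ≤ n−1. With n = 4 the allowed l values are 0, 1, 2, 3, so l = 5 is out of range.

No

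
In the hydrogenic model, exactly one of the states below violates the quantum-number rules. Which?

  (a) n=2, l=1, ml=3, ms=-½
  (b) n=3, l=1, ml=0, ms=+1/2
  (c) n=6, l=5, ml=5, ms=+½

(a) has |ml| = 3 > l = 1, violating −l ≤ ml ≤ l.
The remaining sets (b), (c) satisfy all four rules.

(a)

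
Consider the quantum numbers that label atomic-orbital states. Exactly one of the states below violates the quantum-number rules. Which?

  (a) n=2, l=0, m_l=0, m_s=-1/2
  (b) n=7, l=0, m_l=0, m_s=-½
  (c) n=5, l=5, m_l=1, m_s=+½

(c)

(c) has l = 5 ≥ n = 5, violating 0 ≤ l ≤ n−1.
The remaining sets (a), (b) satisfy all four rules.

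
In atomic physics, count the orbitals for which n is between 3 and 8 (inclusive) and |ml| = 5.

12

Go shell by shell, enumerating (l, ml) with |ml| = 5:
n=6 → 2; n=7 → 4; n=8 → 6.
Total orbitals: 2 + 4 + 6 = 12.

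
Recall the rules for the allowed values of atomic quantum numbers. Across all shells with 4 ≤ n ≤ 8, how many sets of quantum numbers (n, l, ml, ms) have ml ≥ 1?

160

Work shell by shell — for each n, count the (l, ml) pairs that satisfy ml ≥ 1:
n=4 → 6; n=5 → 10; n=6 → 15; n=7 → 21; n=8 → 28.
Orbitals: 6 + 10 + 15 + 21 + 28 = 80. Including both spin states (ms = ±1/2) gives 2 × 80 = 160 states.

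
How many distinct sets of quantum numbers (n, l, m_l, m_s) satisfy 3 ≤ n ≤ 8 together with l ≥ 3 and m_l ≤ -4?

Work shell by shell — for each n, count the (l, m_l) pairs that satisfy l ≥ 3 and m_l ≤ -4:
n=5 → 1; n=6 → 3; n=7 → 6; n=8 → 10.
Orbitals: 1 + 3 + 6 + 10 = 20. Including both spin states (m_s = ±1/2) gives 2 × 20 = 40 states.

40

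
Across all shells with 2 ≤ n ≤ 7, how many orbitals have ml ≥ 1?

56

Per-shell orbital counts meeting the constraint:
n=2 → 1; n=3 → 3; n=4 → 6; n=5 → 10; n=6 → 15; n=7 → 21.
Total orbitals: 1 + 3 + 6 + 10 + 15 + 21 = 56.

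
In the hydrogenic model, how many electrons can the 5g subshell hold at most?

18

A subshell with l = 4 has 2l+1 = 9 orbitals, each holding 2 electrons (spin ±1/2), so 9 × 2 = 18.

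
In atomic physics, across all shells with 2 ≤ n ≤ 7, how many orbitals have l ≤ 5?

Count contributing orbitals for each principal shell:
n=2 → 4; n=3 → 9; n=4 → 16; n=5 → 25; n=6 → 36; n=7 → 36.
Total orbitals: 4 + 9 + 16 + 25 + 36 + 36 = 126.

126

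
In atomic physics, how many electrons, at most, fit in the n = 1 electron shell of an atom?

A shell holds 2n² electrons: 2 × 1² = 2 × 1 = 2.

2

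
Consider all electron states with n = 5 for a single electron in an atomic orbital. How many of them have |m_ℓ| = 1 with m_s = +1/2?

8

The n = 5 shell has ℓ = 0 through 4; check each.
Orbitals with |m_ℓ| = 1, by ℓ: ℓ=1 → 2; ℓ=2 → 2; ℓ=3 → 2; ℓ=4 → 2.
Orbitals: 2 + 2 + 2 + 2 = 8. With m_s fixed to a single value there is one state per orbital, giving 8 states.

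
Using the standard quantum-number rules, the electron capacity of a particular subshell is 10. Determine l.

2(2l+1) = 10 ⇒ 2l+1 = 5 ⇒ l = 2.

l = 2 (d)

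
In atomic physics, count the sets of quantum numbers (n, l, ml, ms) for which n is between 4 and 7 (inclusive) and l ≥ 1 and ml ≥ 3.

40

Go shell by shell, enumerating (l, ml) with l ≥ 1 and ml ≥ 3:
n=4 → 1; n=5 → 3; n=6 → 6; n=7 → 10.
Orbitals: 1 + 3 + 6 + 10 = 20. Including both spin states (ms = ±1/2) gives 2 × 20 = 40 states.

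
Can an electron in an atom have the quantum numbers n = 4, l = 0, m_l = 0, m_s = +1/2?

Valid

n = 4 is a positive integer. l = 0 satisfies 0 ≤ l ≤ n−1 = 3. m_l = 0 lies in the range −l … +l (here 0). m_s = +1/2 is one of ±1/2.
All four constraints are satisfied.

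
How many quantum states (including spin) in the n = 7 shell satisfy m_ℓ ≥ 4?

For n = 7, ℓ ranges over 0 … 6.
Orbitals with m_ℓ ≥ 4, by ℓ: ℓ=4 → 1; ℓ=5 → 2; ℓ=6 → 3.
Orbitals: 1 + 2 + 3 = 6. Each orbital carries two spin states, so 6 × 2 = 12 states.

12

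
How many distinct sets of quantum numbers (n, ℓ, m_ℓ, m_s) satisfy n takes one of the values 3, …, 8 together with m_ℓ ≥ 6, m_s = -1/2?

4

Count contributing orbitals for each principal shell:
n=7 → 1; n=8 → 3.
Orbitals: 1 + 3 = 4. With m_s fixed to -1/2 there is one state per orbital, so 4 states.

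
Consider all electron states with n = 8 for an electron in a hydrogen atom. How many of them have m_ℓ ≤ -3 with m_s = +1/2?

Orbitals with m_ℓ ≤ -3, by ℓ: ℓ=3 → 1; ℓ=4 → 2; ℓ=5 → 3; ℓ=6 → 4; ℓ=7 → 5.
Orbitals: 1 + 2 + 3 + 4 + 5 = 15. With m_s fixed to a single value there is one state per orbital, giving 15 states.

15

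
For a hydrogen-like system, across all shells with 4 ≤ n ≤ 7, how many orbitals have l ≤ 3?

64

Go shell by shell, enumerating (l, ml) with l ≤ 3:
n=4 → 16; n=5 → 16; n=6 → 16; n=7 → 16.
Total orbitals: 16 + 16 + 16 + 16 = 64.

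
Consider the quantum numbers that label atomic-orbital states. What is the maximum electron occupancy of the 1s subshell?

A subshell with l = 0 has 2l+1 = 1 orbital, each holding 2 electrons (spin ±1/2), so 1 × 2 = 2.

2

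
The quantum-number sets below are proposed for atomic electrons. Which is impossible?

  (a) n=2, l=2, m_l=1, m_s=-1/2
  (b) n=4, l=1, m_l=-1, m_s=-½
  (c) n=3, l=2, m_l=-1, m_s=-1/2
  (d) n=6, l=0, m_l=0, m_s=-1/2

(a) has l = 2 ≥ n = 2, violating 0 ≤ l ≤ n−1.
The remaining sets (b), (c), (d) satisfy all four rules.

(a)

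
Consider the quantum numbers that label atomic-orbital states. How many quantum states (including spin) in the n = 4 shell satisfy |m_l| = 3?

4

Per l-value: l=3 → 2.
Orbitals: 2. Each orbital carries two spin states, so 2 × 2 = 4 states.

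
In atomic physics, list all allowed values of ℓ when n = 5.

0, 1, 2, 3, 4

ℓ is an integer with 0 ≤ ℓ ≤ n−1, so for n = 5: ℓ = 0, 1, 2, 3, 4.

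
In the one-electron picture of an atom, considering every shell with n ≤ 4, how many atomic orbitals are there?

30

Total orbitals = 1² + 2² + 3² + 4² = 30.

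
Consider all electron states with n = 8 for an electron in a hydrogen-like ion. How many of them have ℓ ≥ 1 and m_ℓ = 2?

12

With n = 8 the allowed ℓ are 0, 1, …, 7.
Orbitals with ℓ ≥ 1 and m_ℓ = 2, by ℓ: ℓ=2 → 1; ℓ=3 → 1; ℓ=4 → 1; ℓ=5 → 1; ℓ=6 → 1; ℓ=7 → 1.
Orbitals: 1 + 1 + 1 + 1 + 1 + 1 = 6. Each orbital carries two spin states, so 6 × 2 = 12 states.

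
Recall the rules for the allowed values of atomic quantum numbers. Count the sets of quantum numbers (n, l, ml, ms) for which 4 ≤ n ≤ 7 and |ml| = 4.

Work shell by shell — for each n, count the (l, ml) pairs that satisfy |ml| = 4:
n=5 → 2; n=6 → 4; n=7 → 6.
Orbitals: 2 + 4 + 6 = 12. Including both spin states (ms = ±1/2) gives 2 × 12 = 24 states.

24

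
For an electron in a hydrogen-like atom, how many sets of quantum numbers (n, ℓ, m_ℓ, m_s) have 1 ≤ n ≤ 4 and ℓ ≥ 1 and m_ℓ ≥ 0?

Per-shell orbital counts meeting the constraint:
n=2 → 2; n=3 → 5; n=4 → 9.
Orbitals: 2 + 5 + 9 = 16. Including both spin states (m_s = ±1/2) gives 2 × 16 = 32 states.

32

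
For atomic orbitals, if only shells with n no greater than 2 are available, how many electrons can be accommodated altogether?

Total orbitals = 1² + 2² = 5. Doubling for spin gives 10 electrons.

10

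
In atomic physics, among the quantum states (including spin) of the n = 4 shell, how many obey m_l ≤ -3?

2

For n = 4, l ranges over 0 … 3.
Contributions: l=3 → 1.
Orbitals: 1. Each orbital carries two spin states, so 1 × 2 = 2 states.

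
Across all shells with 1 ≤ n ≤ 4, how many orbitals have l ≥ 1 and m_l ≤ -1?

Per-shell orbital counts meeting the constraint:
n=2 → 1; n=3 → 3; n=4 → 6.
Total orbitals: 1 + 3 + 6 = 10.

10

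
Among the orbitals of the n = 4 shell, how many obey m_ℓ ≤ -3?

1

For n = 4, ℓ ranges over 0 … 3.
Contributions: ℓ=3 → 1.
Total orbitals: 1.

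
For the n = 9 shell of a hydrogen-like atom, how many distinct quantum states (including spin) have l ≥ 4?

130

For n = 9, l ranges over 0 … 8.
The (l, ml) pairs meeting l ≥ 4 give: l=4 → 9; l=5 → 11; l=6 → 13; l=7 → 15; l=8 → 17.
Orbitals: 9 + 11 + 13 + 15 + 17 = 65. Each orbital carries two spin states, so 65 × 2 = 130 states.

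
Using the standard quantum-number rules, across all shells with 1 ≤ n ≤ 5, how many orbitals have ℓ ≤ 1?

Work shell by shell — for each n, count the (ℓ, m_ℓ) pairs that satisfy ℓ ≤ 1:
n=1 → 1; n=2 → 4; n=3 → 4; n=4 → 4; n=5 → 4.
Total orbitals: 1 + 4 + 4 + 4 + 4 = 17.

17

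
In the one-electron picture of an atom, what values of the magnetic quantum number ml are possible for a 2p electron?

The 2p subshell has l = 1, and ml takes every integer from −l to +l. With l = 1 that gives the 3 values -1, 0, 1.

-1, 0, 1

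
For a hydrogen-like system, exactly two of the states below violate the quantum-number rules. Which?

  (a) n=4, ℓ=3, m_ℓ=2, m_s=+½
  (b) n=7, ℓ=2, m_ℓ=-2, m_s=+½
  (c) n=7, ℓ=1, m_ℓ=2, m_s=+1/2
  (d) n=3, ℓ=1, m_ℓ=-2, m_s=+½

(c) and (d)

(c) has |m_ℓ| = 2 > ℓ = 1, violating −ℓ ≤ m_ℓ ≤ ℓ.
(d) has |m_ℓ| = 2 > ℓ = 1, violating −ℓ ≤ m_ℓ ≤ ℓ.
The remaining sets (a), (b) satisfy all four rules.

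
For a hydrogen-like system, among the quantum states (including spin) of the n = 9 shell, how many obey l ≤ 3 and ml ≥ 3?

With n = 9 the allowed l are 0, 1, …, 8.
Orbitals with l ≤ 3 and ml ≥ 3, by l: l=3 → 1.
Orbitals: 1. Each orbital carries two spin states, so 1 × 2 = 2 states.

2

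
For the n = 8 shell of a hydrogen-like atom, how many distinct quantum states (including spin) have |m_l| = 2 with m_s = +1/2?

The n = 8 shell has l = 0 through 7; check each.
Orbitals with |m_l| = 2, by l: l=2 → 2; l=3 → 2; l=4 → 2; l=5 → 2; l=6 → 2; l=7 → 2.
Orbitals: 2 + 2 + 2 + 2 + 2 + 2 = 12. With m_s fixed to a single value there is one state per orbital, giving 12 states.

12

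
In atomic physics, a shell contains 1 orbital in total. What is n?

n² = 1 ⇒ n = 1.

n = 1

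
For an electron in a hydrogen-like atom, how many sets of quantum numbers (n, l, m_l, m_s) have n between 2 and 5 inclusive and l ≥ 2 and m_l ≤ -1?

For each n in the range, tally the orbitals obeying l ≥ 2 and m_l ≤ -1:
n=3 → 2; n=4 → 5; n=5 → 9.
Orbitals: 2 + 5 + 9 = 16. Including both spin states (m_s = ±1/2) gives 2 × 16 = 32 states.

32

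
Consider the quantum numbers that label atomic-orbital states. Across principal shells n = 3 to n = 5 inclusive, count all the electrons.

Shell n has n² orbitals: 3²=9 + 4²=16 + 5²=25 = 50 orbitals.
Two spin states per orbital: 2 × 50 = 100 electrons.

100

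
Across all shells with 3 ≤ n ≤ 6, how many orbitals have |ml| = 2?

20

Per-shell orbital counts meeting the constraint:
n=3 → 2; n=4 → 4; n=5 → 6; n=6 → 8.
Total orbitals: 2 + 4 + 6 + 8 = 20.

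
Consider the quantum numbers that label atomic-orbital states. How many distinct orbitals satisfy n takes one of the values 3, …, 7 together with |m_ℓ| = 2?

Count contributing orbitals for each principal shell:
n=3 → 2; n=4 → 4; n=5 → 6; n=6 → 8; n=7 → 10.
Total orbitals: 2 + 4 + 6 + 8 + 10 = 30.

30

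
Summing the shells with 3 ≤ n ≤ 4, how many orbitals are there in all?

Shell n has n² orbitals: 3²=9 + 4²=16 = 25 orbitals.

25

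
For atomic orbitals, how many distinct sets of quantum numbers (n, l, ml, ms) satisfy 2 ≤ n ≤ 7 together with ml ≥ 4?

Per-shell orbital counts meeting the constraint:
n=5 → 1; n=6 → 3; n=7 → 6.
Orbitals: 1 + 3 + 6 = 10. Including both spin states (ms = ±1/2) gives 2 × 10 = 20 states.

20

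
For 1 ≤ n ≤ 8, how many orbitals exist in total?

204

Total orbitals = 1² + 2² + 3² + 4² + 5² + 6² + 7² + 8² = 204.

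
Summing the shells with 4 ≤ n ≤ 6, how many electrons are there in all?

Shell n has n² orbitals: 4²=16 + 5²=25 + 6²=36 = 77 orbitals.
Two spin states per orbital: 2 × 77 = 154 electrons.

154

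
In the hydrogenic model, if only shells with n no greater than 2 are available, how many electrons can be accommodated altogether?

Total orbitals = 1² + 2² = 5. Doubling for spin gives 10 electrons.

10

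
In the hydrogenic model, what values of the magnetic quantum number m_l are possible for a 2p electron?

The 2p subshell has l = 1, and m_l takes every integer from −l to +l. With l = 1 that gives the 3 values -1, 0, 1.

-1, 0, 1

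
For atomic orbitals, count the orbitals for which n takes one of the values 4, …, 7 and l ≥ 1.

For each n in the range, tally the orbitals obeying l ≥ 1:
n=4 → 15; n=5 → 24; n=6 → 35; n=7 → 48.
Total orbitals: 15 + 24 + 35 + 48 = 122.

122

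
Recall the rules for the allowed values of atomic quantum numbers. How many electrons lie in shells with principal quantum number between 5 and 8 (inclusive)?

348

Shell n has n² orbitals: 5²=25 + 6²=36 + 7²=49 + 8²=64 = 174 orbitals.
Two spin states per orbital: 2 × 174 = 348 electrons.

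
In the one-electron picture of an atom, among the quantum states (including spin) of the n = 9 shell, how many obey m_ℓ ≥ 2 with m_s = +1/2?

For n = 9, ℓ ranges over 0 … 8.
Contributions: ℓ=2 → 1; ℓ=3 → 2; ℓ=4 → 3; ℓ=5 → 4; ℓ=6 → 5; ℓ=7 → 6; ℓ=8 → 7.
Orbitals: 1 + 2 + 3 + 4 + 5 + 6 + 7 = 28. With m_s fixed to a single value there is one state per orbital, giving 28 states.

28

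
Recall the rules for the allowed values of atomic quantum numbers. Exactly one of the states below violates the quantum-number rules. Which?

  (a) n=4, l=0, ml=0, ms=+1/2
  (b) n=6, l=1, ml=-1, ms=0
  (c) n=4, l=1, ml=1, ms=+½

(b) has ms = 0, but an electron's spin must be ±1/2.
The remaining sets (a), (c) satisfy all four rules.

(b)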